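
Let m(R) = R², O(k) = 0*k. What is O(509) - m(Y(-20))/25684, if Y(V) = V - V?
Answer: 0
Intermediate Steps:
O(k) = 0
Y(V) = 0
O(509) - m(Y(-20))/25684 = 0 - 0²/25684 = 0 - 0/25684 = 0 - 1*0 = 0 + 0 = 0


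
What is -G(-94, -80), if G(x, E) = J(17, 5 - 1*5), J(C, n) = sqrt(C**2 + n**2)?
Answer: -17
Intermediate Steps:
G(x, E) = 17 (G(x, E) = sqrt(17**2 + (5 - 1*5)**2) = sqrt(289 + (5 - 5)**2) = sqrt(289 + 0**2) = sqrt(289 + 0) = sqrt(289) = 17)
-G(-94, -80) = -1*17 = -17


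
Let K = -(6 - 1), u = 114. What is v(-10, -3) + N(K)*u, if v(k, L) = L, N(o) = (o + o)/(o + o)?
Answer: 111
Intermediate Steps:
K = -5 (K = -1*5 = -5)
N(o) = 1 (N(o) = (2*o)/((2*o)) = (2*o)*(1/(2*o)) = 1)
v(-10, -3) + N(K)*u = -3 + 1*114 = -3 + 114 = 111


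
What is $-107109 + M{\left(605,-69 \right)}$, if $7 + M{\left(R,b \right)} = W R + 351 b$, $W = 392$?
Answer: $105825$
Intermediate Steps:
$M{\left(R,b \right)} = -7 + 351 b + 392 R$ ($M{\left(R,b \right)} = -7 + \left(392 R + 351 b\right) = -7 + \left(351 b + 392 R\right) = -7 + 351 b + 392 R$)
$-107109 + M{\left(605,-69 \right)} = -107109 + \left(-7 + 351 \left(-69\right) + 392 \cdot 605\right) = -107109 - -212934 = -107109 + 212934 = 105825$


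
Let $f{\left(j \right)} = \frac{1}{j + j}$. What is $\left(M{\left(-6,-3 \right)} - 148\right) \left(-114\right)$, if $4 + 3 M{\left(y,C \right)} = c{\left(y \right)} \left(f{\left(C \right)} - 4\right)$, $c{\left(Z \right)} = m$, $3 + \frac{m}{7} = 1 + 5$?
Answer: $20349$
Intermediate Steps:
$m = 21$ ($m = -21 + 7 \left(1 + 5\right) = -21 + 7 \cdot 6 = -21 + 42 = 21$)
$f{\left(j \right)} = \frac{1}{2 j}$
$c{\left(Z \right)} = 21$
$M{\left(y,C \right)} = - \frac{88}{3} + \frac{7}{2 C}$ ($M{\left(y,C \right)} = - \frac{4}{3} + \frac{21 \left(\frac{1}{2 C} - 4\right)}{3} = - \frac{4}{3} + \frac{21 \left(-4 + \frac{1}{2 C}\right)}{3} = - \frac{4}{3} + \frac{-84 + \frac{21}{2 C}}{3} = - \frac{4}{3} - \left(28 - \frac{7}{2 C}\right) = - \frac{88}{3} + \frac{7}{2 C}$)
$\left(M{\left(-6,-3 \right)} - 148\right) \left(-114\right) = \left(\frac{21 - -528}{6 \left(-3\right)} - 148\right) \left(-114\right) = \left(\frac{1}{6} \left(- \frac{1}{3}\right) \left(21 + 528\right) - 148\right) \left(-114\right) = \left(\frac{1}{6} \left(- \frac{1}{3}\right) 549 - 148\right) \left(-114\right) = \left(- \frac{61}{2} - 148\right) \left(-114\right) = \left(- \frac{357}{2}\right) \left(-114\right) = 20349$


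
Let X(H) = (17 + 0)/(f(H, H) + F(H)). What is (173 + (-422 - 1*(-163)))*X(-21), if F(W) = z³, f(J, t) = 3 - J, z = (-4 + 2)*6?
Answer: 731/852 ≈ 0.85798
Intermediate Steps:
z = -12 (z = -2*6 = -12)
F(W) = -1728 (F(W) = (-12)³ = -1728)
X(H) = 17/(-1725 - H) (X(H) = (17 + 0)/((3 - H) - 1728) = 17/(-1725 - H))
(173 + (-422 - 1*(-163)))*X(-21) = (173 + (-422 - 1*(-163)))*(-17/(1725 - 21)) = (173 + (-422 + 163))*(-17/1704) = (173 - 259)*(-17*1/1704) = -86*(-17/1704) = 731/852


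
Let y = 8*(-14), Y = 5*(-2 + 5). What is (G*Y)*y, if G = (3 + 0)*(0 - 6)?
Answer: 30240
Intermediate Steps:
G = -18 (G = 3*(-6) = -18)
Y = 15 (Y = 5*3 = 15)
y = -112
(G*Y)*y = -18*15*(-112) = -270*(-112) = 30240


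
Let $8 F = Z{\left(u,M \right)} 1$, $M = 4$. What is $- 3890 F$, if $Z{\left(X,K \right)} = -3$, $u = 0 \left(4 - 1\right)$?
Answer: $\frac{5835}{4} \approx 1458.8$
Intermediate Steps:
$u = 0$ ($u = 0 \cdot 3 = 0$)
$F = - \frac{3}{8}$ ($F = \frac{\left(-3\right) 1}{8} = \frac{1}{8} \left(-3\right) = - \frac{3}{8} \approx -0.375$)
$- 3890 F = \left(-3890\right) \left(- \frac{3}{8}\right) = \frac{5835}{4}$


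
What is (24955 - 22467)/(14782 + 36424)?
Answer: 1244/25603 ≈ 0.048588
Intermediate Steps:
(24955 - 22467)/(14782 + 36424) = 2488/51206 = 2488*(1/51206) = 1244/25603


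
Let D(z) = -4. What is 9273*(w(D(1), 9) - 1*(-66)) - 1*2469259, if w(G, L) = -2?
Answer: -1875787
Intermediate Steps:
9273*(w(D(1), 9) - 1*(-66)) - 1*2469259 = 9273*(-2 - 1*(-66)) - 1*2469259 = 9273*(-2 + 66) - 2469259 = 9273*64 - 2469259 = 593472 - 2469259 = -1875787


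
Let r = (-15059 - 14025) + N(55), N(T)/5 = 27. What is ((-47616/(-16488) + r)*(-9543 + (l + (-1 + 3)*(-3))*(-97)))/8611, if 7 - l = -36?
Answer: 261142676228/5915757 ≈ 44144.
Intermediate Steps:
l = 43 (l = 7 - 1*(-36) = 7 + 36 = 43)
N(T) = 135 (N(T) = 5*27 = 135)
r = -28949 (r = (-15059 - 14025) + 135 = -29084 + 135 = -28949)
((-47616/(-16488) + r)*(-9543 + (l + (-1 + 3)*(-3))*(-97)))/8611 = ((-47616/(-16488) - 28949)*(-9543 + (43 + (-1 + 3)*(-3))*(-97)))/8611 = ((-47616*(-1/16488) - 28949)*(-9543 + (43 + 2*(-3))*(-97)))*(1/8611) = ((1984/687 - 28949)*(-9543 + (43 - 6)*(-97)))*(1/8611) = -19885979*(-9543 + 37*(-97))/687*(1/8611) = -19885979*(-9543 - 3589)/687*(1/8611) = -19885979/687*(-13132)*(1/8611) = (261142676228/687)*(1/8611) = 261142676228/5915757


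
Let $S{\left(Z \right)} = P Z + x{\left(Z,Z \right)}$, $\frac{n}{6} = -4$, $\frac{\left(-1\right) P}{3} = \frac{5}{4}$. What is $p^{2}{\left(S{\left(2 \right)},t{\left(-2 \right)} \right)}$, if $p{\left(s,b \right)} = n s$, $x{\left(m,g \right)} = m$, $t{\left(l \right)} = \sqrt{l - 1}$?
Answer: $17424$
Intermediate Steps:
$t{\left(l \right)} = \sqrt{-1 + l}$
$P = - \frac{15}{4}$ ($P = - 3 \cdot \frac{5}{4} = - 3 \cdot 5 \cdot \frac{1}{4} = \left(-3\right) \frac{5}{4} = - \frac{15}{4} \approx -3.75$)
$n = -24$ ($n = 6 \left(-4\right) = -24$)
$S{\left(Z \right)} = - \frac{11 Z}{4}$ ($S{\left(Z \right)} = - \frac{15 Z}{4} + Z = - \frac{11 Z}{4}$)
$p{\left(s,b \right)} = - 24 s$
$p^{2}{\left(S{\left(2 \right)},t{\left(-2 \right)} \right)} = \left(- 24 \left(\left(- \frac{11}{4}\right) 2\right)\right)^{2} = \left(\left(-24\right) \left(- \frac{11}{2}\right)\right)^{2} = 132^{2} = 17424$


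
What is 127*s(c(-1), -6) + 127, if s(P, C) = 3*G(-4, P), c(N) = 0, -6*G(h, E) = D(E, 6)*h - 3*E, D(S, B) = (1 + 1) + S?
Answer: 635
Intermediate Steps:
D(S, B) = 2 + S
G(h, E) = E/2 - h*(2 + E)/6 (G(h, E) = -((2 + E)*h - 3*E)/6 = -(h*(2 + E) - 3*E)/6 = -(-3*E + h*(2 + E))/6 = E/2 - h*(2 + E)/6)
s(P, C) = 4 + 7*P/2 (s(P, C) = 3*(P/2 - ⅙*(-4)*(2 + P)) = 3*(P/2 + (4/3 + 2*P/3)) = 3*(4/3 + 7*P/6) = 4 + 7*P/2)
127*s(c(-1), -6) + 127 = 127*(4 + (7/2)*0) + 127 = 127*(4 + 0) + 127 = 127*4 + 127 = 508 + 127 = 635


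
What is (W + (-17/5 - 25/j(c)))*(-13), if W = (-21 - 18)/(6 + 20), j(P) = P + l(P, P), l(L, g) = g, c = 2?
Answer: 2899/20 ≈ 144.95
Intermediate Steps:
j(P) = 2*P (j(P) = P + P = 2*P)
W = -3/2 (W = -39/26 = -39*1/26 = -3/2 ≈ -1.5000)
(W + (-17/5 - 25/j(c)))*(-13) = (-3/2 + (-17/5 - 25/(2*2)))*(-13) = (-3/2 + (-17*⅕ - 25/4))*(-13) = (-3/2 + (-17/5 - 25*¼))*(-13) = (-3/2 + (-17/5 - 25/4))*(-13) = (-3/2 - 193/20)*(-13) = -223/20*(-13) = 2899/20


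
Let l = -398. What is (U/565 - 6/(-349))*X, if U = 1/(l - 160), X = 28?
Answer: 26477794/55014615 ≈ 0.48129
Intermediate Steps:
U = -1/558 (U = 1/(-398 - 160) = 1/(-558) = -1/558 ≈ -0.0017921)
(U/565 - 6/(-349))*X = (-1/558/565 - 6/(-349))*28 = (-1/558*1/565 - 6*(-1/349))*28 = (-1/315270 + 6/349)*28 = (1891271/110029230)*28 = 26477794/55014615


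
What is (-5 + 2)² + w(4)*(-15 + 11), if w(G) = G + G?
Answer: -23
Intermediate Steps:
w(G) = 2*G
(-5 + 2)² + w(4)*(-15 + 11) = (-5 + 2)² + (2*4)*(-15 + 11) = (-3)² + 8*(-4) = 9 - 32 = -23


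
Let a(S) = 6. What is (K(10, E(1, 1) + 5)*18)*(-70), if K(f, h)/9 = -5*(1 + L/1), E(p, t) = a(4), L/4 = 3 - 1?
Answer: 510300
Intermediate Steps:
L = 8 (L = 4*(3 - 1) = 4*2 = 8)
E(p, t) = 6
K(f, h) = -405 (K(f, h) = 9*(-5*(1 + 8/1)) = 9*(-5*(1 + 8*1)) = 9*(-5*(1 + 8)) = 9*(-5*9) = 9*(-45) = -405)
(K(10, E(1, 1) + 5)*18)*(-70) = -405*18*(-70) = -7290*(-70) = 510300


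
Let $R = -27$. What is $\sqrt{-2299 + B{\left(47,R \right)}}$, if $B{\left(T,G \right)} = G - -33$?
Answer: $i \sqrt{2293} \approx 47.885 i$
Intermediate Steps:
$B{\left(T,G \right)} = 33 + G$ ($B{\left(T,G \right)} = G + 33 = 33 + G$)
$\sqrt{-2299 + B{\left(47,R \right)}} = \sqrt{-2299 + \left(33 - 27\right)} = \sqrt{-2299 + 6} = \sqrt{-2293} = i \sqrt{2293}$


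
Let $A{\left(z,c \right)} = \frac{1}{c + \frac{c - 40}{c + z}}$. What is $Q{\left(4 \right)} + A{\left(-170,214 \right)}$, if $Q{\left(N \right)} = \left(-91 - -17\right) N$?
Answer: $- \frac{1419298}{4795} \approx -296.0$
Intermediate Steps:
$A{\left(z,c \right)} = \frac{1}{c + \frac{-40 + c}{c + z}}$
$Q{\left(N \right)} = - 74 N$ ($Q{\left(N \right)} = \left(-91 + 17\right) N = - 74 N$)
$Q{\left(4 \right)} + A{\left(-170,214 \right)} = \left(-74\right) 4 + \frac{214 - 170}{-40 + 214 + 214^{2} + 214 \left(-170\right)} = -296 + \frac{1}{-40 + 214 + 45796 - 36380} \cdot 44 = -296 + \frac{1}{9590} \cdot 44 = -296 + \frac{22}{4795} = - \frac{1419298}{4795}$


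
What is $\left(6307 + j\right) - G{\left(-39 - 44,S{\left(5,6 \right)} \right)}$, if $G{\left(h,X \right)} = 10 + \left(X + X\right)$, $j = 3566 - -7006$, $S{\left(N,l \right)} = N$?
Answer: $16859$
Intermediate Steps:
$j = 10572$ ($j = 3566 + 7006 = 10572$)
$G{\left(h,X \right)} = 10 + 2 X$
$\left(6307 + j\right) - G{\left(-39 - 44,S{\left(5,6 \right)} \right)} = \left(6307 + 10572\right) - \left(10 + 2 \cdot 5\right) = 16879 - \left(10 + 10\right) = 16879 - 20 = 16859$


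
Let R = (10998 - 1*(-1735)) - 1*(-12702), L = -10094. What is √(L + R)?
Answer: 23*√29 ≈ 123.86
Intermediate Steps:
R = 25435 (R = (10998 + 1735) + 12702 = 12733 + 12702 = 25435)
√(L + R) = √(-10094 + 25435) = √15341 = 23*√29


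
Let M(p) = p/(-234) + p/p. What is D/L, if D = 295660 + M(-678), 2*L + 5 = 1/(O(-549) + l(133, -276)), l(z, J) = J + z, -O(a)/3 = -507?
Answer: -2444549104/20667 ≈ -1.1828e+5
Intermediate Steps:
O(a) = 1521 (O(a) = -3*(-507) = 1521)
M(p) = 1 - p/234 (M(p) = p*(-1/234) + 1 = -p/234 + 1 = 1 - p/234)
L = -6889/2756 (L = -5/2 + 1/(2*(1521 + (-276 + 133))) = -5/2 + 1/(2*(1521 - 143)) = -5/2 + (1/2)/1378 = -5/2 + (1/2)*(1/1378) = -5/2 + 1/2756 = -6889/2756 ≈ -2.4996)
D = 11530892/39 (D = 295660 + (1 - 1/234*(-678)) = 295660 + (1 + 113/39) = 295660 + 152/39 = 11530892/39 ≈ 2.9566e+5)
D/L = 11530892/(39*(-6889/2756)) = (11530892/39)*(-2756/6889) = -2444549104/20667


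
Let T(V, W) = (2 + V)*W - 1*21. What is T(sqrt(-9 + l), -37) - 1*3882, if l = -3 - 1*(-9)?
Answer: -3977 - 37*I*sqrt(3) ≈ -3977.0 - 64.086*I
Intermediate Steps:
l = 6 (l = -3 + 9 = 6)
T(V, W) = -21 + W*(2 + V) (T(V, W) = W*(2 + V) - 21 = -21 + W*(2 + V))
T(sqrt(-9 + l), -37) - 1*3882 = (-21 + 2*(-37) + sqrt(-9 + 6)*(-37)) - 1*3882 = (-21 - 74 + sqrt(-3)*(-37)) - 3882 = (-21 - 74 + (I*sqrt(3))*(-37)) - 3882 = (-21 - 74 - 37*I*sqrt(3)) - 3882 = (-95 - 37*I*sqrt(3)) - 3882 = -3977 - 37*I*sqrt(3)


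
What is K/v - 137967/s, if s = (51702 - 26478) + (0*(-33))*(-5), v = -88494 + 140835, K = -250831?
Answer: -4516097297/440083128 ≈ -10.262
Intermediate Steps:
v = 52341
s = 25224 (s = 25224 + 0*(-5) = 25224 + 0 = 25224)
K/v - 137967/s = -250831/52341 - 137967/25224 = -250831*1/52341 - 137967*1/25224 = -250831/52341 - 45989/8408 = -4516097297/440083128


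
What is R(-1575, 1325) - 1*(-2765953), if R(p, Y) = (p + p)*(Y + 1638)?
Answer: -6567497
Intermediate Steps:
R(p, Y) = 2*p*(1638 + Y) (R(p, Y) = (2*p)*(1638 + Y) = 2*p*(1638 + Y))
R(-1575, 1325) - 1*(-2765953) = 2*(-1575)*(1638 + 1325) - 1*(-2765953) = 2*(-1575)*2963 + 2765953 = -9333450 + 2765953 = -6567497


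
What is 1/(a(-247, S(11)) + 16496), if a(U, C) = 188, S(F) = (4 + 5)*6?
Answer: 1/16684 ≈ 5.9938e-5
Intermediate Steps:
S(F) = 54 (S(F) = 9*6 = 54)
1/(a(-247, S(11)) + 16496) = 1/(188 + 16496) = 1/16684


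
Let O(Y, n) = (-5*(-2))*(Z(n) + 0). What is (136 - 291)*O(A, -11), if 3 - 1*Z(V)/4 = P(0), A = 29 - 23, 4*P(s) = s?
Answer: -18600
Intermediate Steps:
P(s) = s/4
A = 6
Z(V) = 12 (Z(V) = 12 - 0 = 12 - 4*0 = 12 + 0 = 12)
O(Y, n) = 120 (O(Y, n) = (-5*(-2))*(12 + 0) = 10*12 = 120)
(136 - 291)*O(A, -11) = (136 - 291)*120 = -155*120 = -18600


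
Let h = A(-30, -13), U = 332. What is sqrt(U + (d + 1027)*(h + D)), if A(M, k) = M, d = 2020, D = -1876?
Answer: 15*I*sqrt(25810) ≈ 2409.8*I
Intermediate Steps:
h = -30
sqrt(U + (d + 1027)*(h + D)) = sqrt(332 + (2020 + 1027)*(-30 - 1876)) = sqrt(332 + 3047*(-1906)) = sqrt(332 - 5807582) = sqrt(-5807250) = 15*I*sqrt(25810)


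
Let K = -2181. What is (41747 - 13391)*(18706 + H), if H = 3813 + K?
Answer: 576704328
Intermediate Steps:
H = 1632 (H = 3813 - 2181 = 1632)
(41747 - 13391)*(18706 + H) = (41747 - 13391)*(18706 + 1632) = 28356*20338 = 576704328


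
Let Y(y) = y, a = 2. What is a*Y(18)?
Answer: 36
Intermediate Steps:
a*Y(18) = 2*18 = 36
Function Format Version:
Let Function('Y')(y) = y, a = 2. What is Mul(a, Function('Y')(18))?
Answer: 36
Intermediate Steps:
Mul(a, Function('Y')(18)) = Mul(2, 18) = 36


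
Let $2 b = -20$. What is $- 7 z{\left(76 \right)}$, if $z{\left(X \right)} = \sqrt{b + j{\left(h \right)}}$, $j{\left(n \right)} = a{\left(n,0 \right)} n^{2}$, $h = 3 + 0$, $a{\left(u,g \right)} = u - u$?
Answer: $- 7 i \sqrt{10} \approx - 22.136 i$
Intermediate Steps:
$b = -10$ ($b = \frac{1}{2} \left(-20\right) = -10$)
$a{\left(u,g \right)} = 0$
$h = 3$
$j{\left(n \right)} = 0$ ($j{\left(n \right)} = 0 n^{2} = 0$)
$z{\left(X \right)} = i \sqrt{10}$ ($z{\left(X \right)} = \sqrt{-10 + 0} = \sqrt{-10} = i \sqrt{10}$)
$- 7 z{\left(76 \right)} = - 7 i \sqrt{10}$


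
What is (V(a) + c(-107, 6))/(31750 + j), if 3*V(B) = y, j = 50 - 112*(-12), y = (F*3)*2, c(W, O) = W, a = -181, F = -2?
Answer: -37/11048 ≈ -0.0033490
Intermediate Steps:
y = -12 (y = -2*3*2 = -6*2 = -12)
j = 1394 (j = 50 + 1344 = 1394)
V(B) = -4 (V(B) = (1/3)*(-12) = -4)
(V(a) + c(-107, 6))/(31750 + j) = (-4 - 107)/(31750 + 1394) = -111/33144 = -111*1/33144 = -37/11048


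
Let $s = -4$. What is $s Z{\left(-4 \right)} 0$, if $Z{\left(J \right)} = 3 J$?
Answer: $0$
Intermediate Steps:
$s Z{\left(-4 \right)} 0 = - 4 \cdot 3 \left(-4\right) 0 = \left(-4\right) \left(-12\right) 0 = 48 \cdot 0 = 0$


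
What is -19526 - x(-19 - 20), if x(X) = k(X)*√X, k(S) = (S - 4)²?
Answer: -19526 - 1849*I*√39 ≈ -19526.0 - 11547.0*I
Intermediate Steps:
k(S) = (-4 + S)²
x(X) = √X*(-4 + X)² (x(X) = (-4 + X)²*√X = √X*(-4 + X)²)
-19526 - x(-19 - 20) = -19526 - √(-19 - 20)*(-4 + (-19 - 20))² = -19526 - √(-39)*(-4 - 39)² = -19526 - I*√39*(-43)² = -19526 - I*√39*1849 = -19526 - 1849*I*√39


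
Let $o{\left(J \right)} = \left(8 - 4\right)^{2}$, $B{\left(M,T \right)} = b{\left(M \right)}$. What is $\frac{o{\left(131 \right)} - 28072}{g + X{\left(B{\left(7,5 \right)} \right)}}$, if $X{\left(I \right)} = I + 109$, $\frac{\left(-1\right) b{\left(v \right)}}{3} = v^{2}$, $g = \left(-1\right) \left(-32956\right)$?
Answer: $- \frac{14028}{16459} \approx -0.8523$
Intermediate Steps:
$g = 32956$
$b{\left(v \right)} = - 3 v^{2}$
$B{\left(M,T \right)} = - 3 M^{2}$
$X{\left(I \right)} = 109 + I$
$o{\left(J \right)} = 16$ ($o{\left(J \right)} = 4^{2} = 16$)
$\frac{o{\left(131 \right)} - 28072}{g + X{\left(B{\left(7,5 \right)} \right)}} = \frac{16 - 28072}{32956 + \left(109 - 3 \cdot 7^{2}\right)} = - \frac{28056}{32956 + \left(109 - 147\right)} = - \frac{28056}{32956 - 38} = - \frac{28056}{32918} = \left(-28056\right) \frac{1}{32918} = - \frac{14028}{16459}$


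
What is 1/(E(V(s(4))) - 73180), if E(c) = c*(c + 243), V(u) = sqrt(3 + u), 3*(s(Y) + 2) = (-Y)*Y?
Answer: -3*I/(243*sqrt(39) + 219553*I) ≈ -1.3663e-5 - 9.4441e-8*I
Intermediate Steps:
s(Y) = -2 - Y**2/3 (s(Y) = -2 + ((-Y)*Y)/3 = -2 + (-Y**2)/3 = -2 - Y**2/3)
E(c) = c*(243 + c)
1/(E(V(s(4))) - 73180) = 1/(sqrt(3 + (-2 - 1/3*4**2))*(243 + sqrt(3 + (-2 - 1/3*4**2))) - 73180) = 1/(sqrt(3 + (-2 - 1/3*16))*(243 + sqrt(3 + (-2 - 1/3*16))) - 73180) = 1/(sqrt(3 + (-2 - 16/3))*(243 + sqrt(3 + (-2 - 16/3))) - 73180) = 1/(sqrt(3 - 22/3)*(243 + sqrt(3 - 22/3)) - 73180) = 1/(sqrt(-13/3)*(243 + sqrt(-13/3)) - 73180) = 1/((I*sqrt(39)/3)*(243 + I*sqrt(39)/3) - 73180) = 1/(I*sqrt(39)*(243 + I*sqrt(39)/3)/3 - 73180) = 1/(-73180 + I*sqrt(39)*(243 + I*sqrt(39)/3)/3)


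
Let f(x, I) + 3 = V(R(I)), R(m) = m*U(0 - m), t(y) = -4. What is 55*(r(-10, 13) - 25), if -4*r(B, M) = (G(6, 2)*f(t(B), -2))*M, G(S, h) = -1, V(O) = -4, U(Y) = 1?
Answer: -10505/4 ≈ -2626.3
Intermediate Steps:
R(m) = m (R(m) = m*1 = m)
f(x, I) = -7 (f(x, I) = -3 - 4 = -7)
r(B, M) = -7*M/4 (r(B, M) = -(-1*(-7))*M/4 = -7*M/4)
55*(r(-10, 13) - 25) = 55*(-7/4*13 - 25) = 55*(-91/4 - 25) = 55*(-191/4) = -10505/4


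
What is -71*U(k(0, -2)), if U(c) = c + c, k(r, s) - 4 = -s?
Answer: -852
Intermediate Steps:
k(r, s) = 4 - s
U(c) = 2*c
-71*U(k(0, -2)) = -142*(4 - 1*(-2)) = -142*(4 + 2) = -142*6 = -71*12 = -852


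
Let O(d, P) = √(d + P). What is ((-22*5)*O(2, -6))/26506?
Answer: -110*I/13253 ≈ -0.0083*I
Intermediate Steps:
O(d, P) = √(P + d)
((-22*5)*O(2, -6))/26506 = ((-22*5)*√(-6 + 2))/26506 = -220*I*(1/26506) = -110*I/13253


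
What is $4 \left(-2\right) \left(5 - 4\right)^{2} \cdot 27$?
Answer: $-216$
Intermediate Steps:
$4 \left(-2\right) \left(5 - 4\right)^{2} \cdot 27 = - 8 \cdot 1^{2} \cdot 27 = \left(-8\right) 1 \cdot 27 = \left(-8\right) 27 = -216$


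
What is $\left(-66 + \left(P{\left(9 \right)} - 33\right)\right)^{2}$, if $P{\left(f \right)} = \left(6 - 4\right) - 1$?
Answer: $9604$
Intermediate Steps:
$P{\left(f \right)} = 1$ ($P{\left(f \right)} = 2 - 1 = 1$)
$\left(-66 + \left(P{\left(9 \right)} - 33\right)\right)^{2} = \left(-66 + \left(1 - 33\right)\right)^{2} = \left(-66 - 32\right)^{2} = \left(-98\right)^{2} = 9604$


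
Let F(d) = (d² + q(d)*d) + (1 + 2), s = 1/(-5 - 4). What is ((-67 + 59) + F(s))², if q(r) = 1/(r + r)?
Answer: 528529/26244 ≈ 20.139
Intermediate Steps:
q(r) = 1/(2*r)
s = -⅑ (s = 1/(-9) = -⅑ ≈ -0.11111)
F(d) = 7/2 + d² (F(d) = (d² + (1/(2*d))*d) + (1 + 2) = (d² + ½) + 3 = (½ + d²) + 3 = 7/2 + d²)
((-67 + 59) + F(s))² = ((-67 + 59) + (7/2 + (-⅑)²))² = (-8 + (7/2 + 1/81))² = (-8 + 569/162)² = (-727/162)² = 528529/26244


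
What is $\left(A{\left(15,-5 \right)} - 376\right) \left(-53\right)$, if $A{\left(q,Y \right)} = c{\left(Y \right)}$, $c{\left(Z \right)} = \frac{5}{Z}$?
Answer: $19981$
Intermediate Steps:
$A{\left(q,Y \right)} = \frac{5}{Y}$
$\left(A{\left(15,-5 \right)} - 376\right) \left(-53\right) = \left(\frac{5}{-5} - 376\right) \left(-53\right) = \left(5 \left(- \frac{1}{5}\right) - 376\right) \left(-53\right) = \left(-1 - 376\right) \left(-53\right) = \left(-377\right) \left(-53\right) = 19981$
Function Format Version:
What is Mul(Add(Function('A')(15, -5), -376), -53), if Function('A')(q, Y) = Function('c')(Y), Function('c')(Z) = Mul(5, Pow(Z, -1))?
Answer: 19981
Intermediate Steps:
Function('A')(q, Y) = Mul(5, Pow(Y, -1))
Mul(Add(Function('A')(15, -5), -376), -53) = Mul(Add(Mul(5, Pow(-5, -1)), -376), -53) = Mul(Add(Mul(5, Rational(-1, 5)), -376), -53) = Mul(Add(-1, -376), -53) = Mul(-377, -53) = 19981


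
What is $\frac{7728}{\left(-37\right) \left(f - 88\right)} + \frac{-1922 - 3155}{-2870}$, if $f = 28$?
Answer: $\frac{111501}{21238} \approx 5.2501$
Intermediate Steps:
$\frac{7728}{\left(-37\right) \left(f - 88\right)} + \frac{-1922 - 3155}{-2870} = \frac{7728}{\left(-37\right) \left(28 - 88\right)} + \frac{-1922 - 3155}{-2870} = \frac{7728}{\left(-37\right) \left(-60\right)} + \left(-1922 - 3155\right) \left(- \frac{1}{2870}\right) = \frac{7728}{2220} - - \frac{5077}{2870} = 7728 \cdot \frac{1}{2220} + \frac{5077}{2870} = \frac{644}{185} + \frac{5077}{2870} = \frac{111501}{21238}$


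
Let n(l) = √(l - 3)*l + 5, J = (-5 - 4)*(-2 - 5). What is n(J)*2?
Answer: 10 + 252*√15 ≈ 985.99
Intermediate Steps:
J = 63 (J = -9*(-7) = 63)
n(l) = 5 + l*√(-3 + l) (n(l) = √(-3 + l)*l + 5 = l*√(-3 + l) + 5 = 5 + l*√(-3 + l))
n(J)*2 = (5 + 63*√(-3 + 63))*2 = (5 + 63*√60)*2 = (5 + 63*(2*√15))*2 = (5 + 126*√15)*2 = 10 + 252*√15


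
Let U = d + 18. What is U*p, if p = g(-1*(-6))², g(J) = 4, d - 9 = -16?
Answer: 176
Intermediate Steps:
d = -7 (d = 9 - 16 = -7)
U = 11 (U = -7 + 18 = 11)
p = 16 (p = 4² = 16)
U*p = 11*16 = 176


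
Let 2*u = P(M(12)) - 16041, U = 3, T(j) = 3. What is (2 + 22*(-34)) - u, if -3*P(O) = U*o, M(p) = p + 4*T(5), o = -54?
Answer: 14495/2 ≈ 7247.5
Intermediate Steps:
M(p) = 12 + p (M(p) = p + 4*3 = p + 12 = 12 + p)
P(O) = 54 (P(O) = -(-54) = -⅓*(-162) = 54)
u = -15987/2 (u = (54 - 16041)/2 = (½)*(-15987) = -15987/2 ≈ -7993.5)
(2 + 22*(-34)) - u = (2 + 22*(-34)) - 1*(-15987/2) = (2 - 748) + 15987/2 = -746 + 15987/2 = 14495/2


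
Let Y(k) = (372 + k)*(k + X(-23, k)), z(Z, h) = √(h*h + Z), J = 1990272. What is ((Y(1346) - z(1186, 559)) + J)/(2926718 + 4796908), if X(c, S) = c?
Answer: 710531/1287271 - √313667/7723626 ≈ 0.55189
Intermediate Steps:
z(Z, h) = √(Z + h²) (z(Z, h) = √(h² + Z) = √(Z + h²))
Y(k) = (-23 + k)*(372 + k) (Y(k) = (372 + k)*(k - 23) = (372 + k)*(-23 + k) = (-23 + k)*(372 + k))
((Y(1346) - z(1186, 559)) + J)/(2926718 + 4796908) = (((-8556 + 1346² + 349*1346) - √(1186 + 559²)) + 1990272)/(2926718 + 4796908) = (((-8556 + 1811716 + 469754) - √(1186 + 312481)) + 1990272)/7723626 = ((2272914 - √313667) + 1990272)*(1/7723626) = (4263186 - √313667)*(1/7723626) = 710531/1287271 - √313667/7723626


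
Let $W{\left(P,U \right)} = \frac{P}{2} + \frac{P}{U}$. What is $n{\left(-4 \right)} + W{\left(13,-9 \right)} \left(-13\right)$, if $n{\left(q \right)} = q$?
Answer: $- \frac{1255}{18} \approx -69.722$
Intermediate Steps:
$W{\left(P,U \right)} = \frac{P}{2} + \frac{P}{U}$ ($W{\left(P,U \right)} = P \frac{1}{2} + \frac{P}{U} = \frac{P}{2} + \frac{P}{U}$)
$n{\left(-4 \right)} + W{\left(13,-9 \right)} \left(-13\right) = -4 + \left(\frac{1}{2} \cdot 13 + \frac{13}{-9}\right) \left(-13\right) = -4 + \left(\frac{13}{2} + 13 \left(- \frac{1}{9}\right)\right) \left(-13\right) = -4 + \left(\frac{13}{2} - \frac{13}{9}\right) \left(-13\right) = -4 + \frac{91}{18} \left(-13\right) = -4 - \frac{1183}{18} = - \frac{1255}{18}$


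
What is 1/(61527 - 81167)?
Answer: -1/19640 ≈ -5.0917e-5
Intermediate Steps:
1/(61527 - 81167) = 1/(-19640) = -1/19640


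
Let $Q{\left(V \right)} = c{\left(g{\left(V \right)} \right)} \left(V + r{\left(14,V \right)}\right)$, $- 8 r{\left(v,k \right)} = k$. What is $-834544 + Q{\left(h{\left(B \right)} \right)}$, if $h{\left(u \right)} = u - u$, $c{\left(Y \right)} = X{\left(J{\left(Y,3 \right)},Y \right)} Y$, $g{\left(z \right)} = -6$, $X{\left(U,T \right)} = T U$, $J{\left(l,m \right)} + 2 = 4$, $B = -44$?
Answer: $-834544$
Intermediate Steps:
$J{\left(l,m \right)} = 2$ ($J{\left(l,m \right)} = -2 + 4 = 2$)
$r{\left(v,k \right)} = - \frac{k}{8}$
$c{\left(Y \right)} = 2 Y^{2}$ ($c{\left(Y \right)} = Y 2 Y = 2 Y Y = 2 Y^{2}$)
$h{\left(u \right)} = 0$
$Q{\left(V \right)} = 63 V$ ($Q{\left(V \right)} = 2 \left(-6\right)^{2} \left(V - \frac{V}{8}\right) = 2 \cdot 36 \frac{7 V}{8} = 72 \frac{7 V}{8} = 63 V$)
$-834544 + Q{\left(h{\left(B \right)} \right)} = -834544 + 63 \cdot 0 = -834544 + 0 = -834544$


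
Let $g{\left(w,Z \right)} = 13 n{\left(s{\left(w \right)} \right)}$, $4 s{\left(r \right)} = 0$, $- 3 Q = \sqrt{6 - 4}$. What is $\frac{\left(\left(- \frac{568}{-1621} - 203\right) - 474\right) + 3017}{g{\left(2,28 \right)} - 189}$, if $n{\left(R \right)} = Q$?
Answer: $- \frac{6453097308}{520585771} + \frac{147954612 \sqrt{2}}{520585771} \approx -11.994$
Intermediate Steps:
$Q = - \frac{\sqrt{2}}{3}$ ($Q = - \frac{\sqrt{6 - 4}}{3} = - \frac{\sqrt{2}}{3} \approx -0.4714$)
$s{\left(r \right)} = 0$ ($s{\left(r \right)} = \frac{1}{4} \cdot 0 = 0$)
$n{\left(R \right)} = - \frac{\sqrt{2}}{3}$
$g{\left(w,Z \right)} = - \frac{13 \sqrt{2}}{3}$ ($g{\left(w,Z \right)} = 13 \left(- \frac{\sqrt{2}}{3}\right) = - \frac{13 \sqrt{2}}{3}$)
$\frac{\left(\left(- \frac{568}{-1621} - 203\right) - 474\right) + 3017}{g{\left(2,28 \right)} - 189} = \frac{\left(\left(- \frac{568}{-1621} - 203\right) - 474\right) + 3017}{- \frac{13 \sqrt{2}}{3} - 189} = \frac{\left(\left(\left(-568\right) \left(- \frac{1}{1621}\right) - 203\right) - 474\right) + 3017}{- \frac{13 \sqrt{2}}{3} + \left(-703 + 514\right)} = \frac{\left(\left(\frac{568}{1621} - 203\right) - 474\right) + 3017}{- \frac{13 \sqrt{2}}{3} - 189} = \frac{\left(- \frac{328495}{1621} - 474\right) + 3017}{-189 - \frac{13 \sqrt{2}}{3}} = \frac{- \frac{1096849}{1621} + 3017}{-189 - \frac{13 \sqrt{2}}{3}} = \frac{3793708}{1621 \left(-189 - \frac{13 \sqrt{2}}{3}\right)}$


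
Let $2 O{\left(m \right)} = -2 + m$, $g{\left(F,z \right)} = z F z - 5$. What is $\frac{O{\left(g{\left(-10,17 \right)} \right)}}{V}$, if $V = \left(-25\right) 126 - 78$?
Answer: $\frac{2897}{6456} \approx 0.44873$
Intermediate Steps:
$g{\left(F,z \right)} = -5 + F z^{2}$ ($g{\left(F,z \right)} = F z z - 5 = F z^{2} - 5 = -5 + F z^{2}$)
$O{\left(m \right)} = -1 + \frac{m}{2}$ ($O{\left(m \right)} = \frac{-2 + m}{2} = -1 + \frac{m}{2}$)
$V = -3228$ ($V = -3150 - 78 = -3228$)
$\frac{O{\left(g{\left(-10,17 \right)} \right)}}{V} = \frac{-1 + \frac{-5 - 10 \cdot 17^{2}}{2}}{-3228} = \left(-1 + \frac{-5 - 2890}{2}\right) \left(- \frac{1}{3228}\right) = \left(-1 + \frac{1}{2} \left(-2895\right)\right) \left(- \frac{1}{3228}\right) = \left(-1 - \frac{2895}{2}\right) \left(- \frac{1}{3228}\right) = \left(- \frac{2897}{2}\right) \left(- \frac{1}{3228}\right) = \frac{2897}{6456}$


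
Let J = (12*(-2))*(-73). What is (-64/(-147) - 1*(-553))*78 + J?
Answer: 2201078/49 ≈ 44920.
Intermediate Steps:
J = 1752 (J = -24*(-73) = 1752)
(-64/(-147) - 1*(-553))*78 + J = (-64/(-147) - 1*(-553))*78 + 1752 = (-64*(-1/147) + 553)*78 + 1752 = (64/147 + 553)*78 + 1752 = (81355/147)*78 + 1752 = 2115230/49 + 1752 = 2201078/49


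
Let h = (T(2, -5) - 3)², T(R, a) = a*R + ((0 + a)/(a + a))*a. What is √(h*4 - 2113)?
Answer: 24*I*√2 ≈ 33.941*I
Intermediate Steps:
T(R, a) = a/2 + R*a (T(R, a) = R*a + (a/((2*a)))*a = R*a + (a*(1/(2*a)))*a = R*a + a/2 = a/2 + R*a)
h = 961/4 (h = (-5*(½ + 2) - 3)² = (-5*5/2 - 3)² = (-25/2 - 3)² = (-31/2)² = 961/4 ≈ 240.25)
√(h*4 - 2113) = √((961/4)*4 - 2113) = √(961 - 2113) = √(-1152) = 24*I*√2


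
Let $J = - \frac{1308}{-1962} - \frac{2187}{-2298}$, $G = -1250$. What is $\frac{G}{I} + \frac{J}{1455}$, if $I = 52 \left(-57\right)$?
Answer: $\frac{174604609}{412933365} \approx 0.42284$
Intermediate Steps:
$J = \frac{3719}{2298}$ ($J = \left(-1308\right) \left(- \frac{1}{1962}\right) - - \frac{729}{766} = \frac{2}{3} + \frac{729}{766} = \frac{3719}{2298} \approx 1.6184$)
$I = -2964$
$\frac{G}{I} + \frac{J}{1455} = - \frac{1250}{-2964} + \frac{3719}{2298 \cdot 1455} = \left(-1250\right) \left(- \frac{1}{2964}\right) + \frac{3719}{2298} \cdot \frac{1}{1455} = \frac{625}{1482} + \frac{3719}{3343590} = \frac{174604609}{412933365}$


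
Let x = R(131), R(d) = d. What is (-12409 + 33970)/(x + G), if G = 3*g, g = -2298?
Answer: -21561/6763 ≈ -3.1881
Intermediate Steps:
x = 131
G = -6894 (G = 3*(-2298) = -6894)
(-12409 + 33970)/(x + G) = (-12409 + 33970)/(131 - 6894) = 21561/(-6763) = 21561*(-1/6763) = -21561/6763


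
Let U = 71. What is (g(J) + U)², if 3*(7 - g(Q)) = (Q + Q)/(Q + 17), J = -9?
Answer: 99225/16 ≈ 6201.6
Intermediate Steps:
g(Q) = 7 - 2*Q/(3*(17 + Q)) (g(Q) = 7 - (Q + Q)/(3*(Q + 17)) = 7 - 2*Q/(3*(17 + Q)))
(g(J) + U)² = ((357 + 19*(-9))/(3*(17 - 9)) + 71)² = ((⅓)*(357 - 171)/8 + 71)² = ((⅓)*(⅛)*186 + 71)² = (31/4 + 71)² = (315/4)² = 99225/16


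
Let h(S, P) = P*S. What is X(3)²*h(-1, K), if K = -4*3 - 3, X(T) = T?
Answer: 135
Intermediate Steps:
K = -15 (K = -12 - 3 = -15)
X(3)²*h(-1, K) = 3²*(-15*(-1)) = 9*15 = 135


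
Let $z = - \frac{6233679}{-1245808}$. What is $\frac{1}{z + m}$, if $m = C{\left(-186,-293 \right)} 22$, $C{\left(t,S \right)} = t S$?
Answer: $\frac{1245808}{1493675210127} \approx 8.3406 \cdot 10^{-7}$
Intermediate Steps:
$C{\left(t,S \right)} = S t$
$z = \frac{6233679}{1245808}$ ($z = \left(-6233679\right) \left(- \frac{1}{1245808}\right) = \frac{6233679}{1245808} \approx 5.0037$)
$m = 1198956$ ($m = \left(-293\right) \left(-186\right) 22 = 54498 \cdot 22 = 1198956$)
$\frac{1}{z + m} = \frac{1}{\frac{6233679}{1245808} + 1198956} = \frac{1}{\frac{1493675210127}{1245808}} = \frac{1245808}{1493675210127}$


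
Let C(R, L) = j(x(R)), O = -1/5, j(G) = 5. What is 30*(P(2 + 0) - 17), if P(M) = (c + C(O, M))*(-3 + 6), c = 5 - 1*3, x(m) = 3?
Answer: 120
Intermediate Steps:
O = -1/5 (O = -1*1/5 = -1/5 ≈ -0.20000)
c = 2 (c = 5 - 3 = 2)
C(R, L) = 5
P(M) = 21 (P(M) = (2 + 5)*(-3 + 6) = 7*3 = 21)
30*(P(2 + 0) - 17) = 30*(21 - 17) = 30*4 = 120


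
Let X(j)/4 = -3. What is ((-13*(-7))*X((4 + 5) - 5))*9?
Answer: -9828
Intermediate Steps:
X(j) = -12 (X(j) = 4*(-3) = -12)
((-13*(-7))*X((4 + 5) - 5))*9 = (-13*(-7)*(-12))*9 = (91*(-12))*9 = -1092*9 = -9828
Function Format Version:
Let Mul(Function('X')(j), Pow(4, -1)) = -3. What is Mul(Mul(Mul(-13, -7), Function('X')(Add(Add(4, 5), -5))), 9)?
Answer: -9828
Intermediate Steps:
Function('X')(j) = -12 (Function('X')(j) = Mul(4, -3) = -12)
Mul(Mul(Mul(-13, -7), Function('X')(Add(Add(4, 5), -5))), 9) = Mul(Mul(Mul(-13, -7), -12), 9) = Mul(Mul(91, -12), 9) = Mul(-1092, 9) = -9828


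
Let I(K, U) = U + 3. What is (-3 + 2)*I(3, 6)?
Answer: -9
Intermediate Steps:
I(K, U) = 3 + U
(-3 + 2)*I(3, 6) = (-3 + 2)*(3 + 6) = -1*9 = -9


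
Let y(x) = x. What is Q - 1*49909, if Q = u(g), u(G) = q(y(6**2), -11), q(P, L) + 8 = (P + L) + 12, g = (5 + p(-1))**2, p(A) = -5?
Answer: -49880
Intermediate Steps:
g = 0 (g = (5 - 5)**2 = 0**2 = 0)
q(P, L) = 4 + L + P (q(P, L) = -8 + ((P + L) + 12) = -8 + ((L + P) + 12) = -8 + (12 + L + P) = 4 + L + P)
u(G) = 29 (u(G) = 4 - 11 + 6**2 = 4 - 11 + 36 = 29)
Q = 29
Q - 1*49909 = 29 - 1*49909 = 29 - 49909 = -49880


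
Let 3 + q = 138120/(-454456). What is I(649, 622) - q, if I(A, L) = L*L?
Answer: 21977907074/56807 ≈ 3.8689e+5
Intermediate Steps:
q = -187686/56807 (q = -3 + 138120/(-454456) = -3 + 138120*(-1/454456) = -3 - 17265/56807 = -187686/56807 ≈ -3.3039)
I(A, L) = L**2
I(649, 622) - q = 622**2 - 1*(-187686/56807) = 386884 + 187686/56807 = 21977907074/56807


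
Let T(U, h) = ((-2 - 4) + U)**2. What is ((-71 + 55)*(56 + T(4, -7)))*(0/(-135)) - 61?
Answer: -61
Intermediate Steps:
T(U, h) = (-6 + U)**2
((-71 + 55)*(56 + T(4, -7)))*(0/(-135)) - 61 = ((-71 + 55)*(56 + (-6 + 4)**2))*(0/(-135)) - 61 = (-16*(56 + (-2)**2))*(0*(-1/135)) - 61 = -16*(56 + 4)*0 - 61 = -16*60*0 - 61 = -960*0 - 61 = 0 - 61 = -61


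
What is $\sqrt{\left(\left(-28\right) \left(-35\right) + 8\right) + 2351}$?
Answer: $3 \sqrt{371} \approx 57.784$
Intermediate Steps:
$\sqrt{\left(\left(-28\right) \left(-35\right) + 8\right) + 2351} = \sqrt{\left(980 + 8\right) + 2351} = \sqrt{988 + 2351} = \sqrt{3339} = 3 \sqrt{371}$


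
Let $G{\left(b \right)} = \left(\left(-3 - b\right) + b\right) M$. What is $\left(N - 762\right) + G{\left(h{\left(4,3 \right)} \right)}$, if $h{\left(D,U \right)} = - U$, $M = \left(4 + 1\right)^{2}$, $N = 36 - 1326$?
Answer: $-2127$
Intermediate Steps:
$N = -1290$
$M = 25$ ($M = 5^{2} = 25$)
$G{\left(b \right)} = -75$ ($G{\left(b \right)} = \left(\left(-3 - b\right) + b\right) 25 = \left(-3\right) 25 = -75$)
$\left(N - 762\right) + G{\left(h{\left(4,3 \right)} \right)} = \left(-1290 - 762\right) - 75 = -2052 - 75 = -2127$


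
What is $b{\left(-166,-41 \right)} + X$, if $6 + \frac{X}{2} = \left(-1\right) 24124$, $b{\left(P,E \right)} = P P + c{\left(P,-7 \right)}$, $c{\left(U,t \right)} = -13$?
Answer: $-20717$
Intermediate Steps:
$b{\left(P,E \right)} = -13 + P^{2}$ ($b{\left(P,E \right)} = P P - 13 = P^{2} - 13 = -13 + P^{2}$)
$X = -48260$ ($X = -12 + 2 \left(\left(-1\right) 24124\right) = -12 + 2 \left(-24124\right) = -12 - 48248 = -48260$)
$b{\left(-166,-41 \right)} + X = \left(-13 + \left(-166\right)^{2}\right) - 48260 = \left(-13 + 27556\right) - 48260 = 27543 - 48260 = -20717$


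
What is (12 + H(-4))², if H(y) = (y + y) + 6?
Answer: 100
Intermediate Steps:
H(y) = 6 + 2*y (H(y) = 2*y + 6 = 6 + 2*y)
(12 + H(-4))² = (12 + (6 + 2*(-4)))² = (12 + (6 - 8))² = (12 - 2)² = 10² = 100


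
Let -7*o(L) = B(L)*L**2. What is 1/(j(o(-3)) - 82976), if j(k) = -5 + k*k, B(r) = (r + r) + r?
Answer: -49/4059508 ≈ -1.2070e-5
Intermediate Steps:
B(r) = 3*r (B(r) = 2*r + r = 3*r)
o(L) = -3*L**3/7 (o(L) = -3*L*L**2/7 = -3*L**3/7)
j(k) = -5 + k**2
1/(j(o(-3)) - 82976) = 1/((-5 + (-3/7*(-3)**3)**2) - 82976) = 1/((-5 + (-3/7*(-27))**2) - 82976) = 1/((-5 + (81/7)**2) - 82976) = 1/((-5 + 6561/49) - 82976) = 1/(6316/49 - 82976) = 1/(-4059508/49) = -49/4059508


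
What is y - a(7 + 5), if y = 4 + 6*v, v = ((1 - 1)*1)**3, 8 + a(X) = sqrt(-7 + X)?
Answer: 12 - sqrt(5) ≈ 9.7639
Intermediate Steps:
a(X) = -8 + sqrt(-7 + X)
v = 0 (v = (0*1)**3 = 0**3 = 0)
y = 4 (y = 4 + 6*0 = 4 + 0 = 4)
y - a(7 + 5) = 4 - (-8 + sqrt(-7 + (7 + 5))) = 4 - (-8 + sqrt(-7 + 12)) = 4 - (-8 + sqrt(5)) = 4 + (8 - sqrt(5)) = 12 - sqrt(5)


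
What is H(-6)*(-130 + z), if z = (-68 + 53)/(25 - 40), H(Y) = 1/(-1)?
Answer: 129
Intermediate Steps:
H(Y) = -1
z = 1 (z = -15/(-15) = -15*(-1/15) = 1)
H(-6)*(-130 + z) = -(-130 + 1) = -1*(-129) = 129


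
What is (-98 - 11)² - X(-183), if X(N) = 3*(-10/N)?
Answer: 724731/61 ≈ 11881.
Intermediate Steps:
X(N) = -30/N
(-98 - 11)² - X(-183) = (-98 - 11)² - (-30)/(-183) = (-109)² - (-30)*(-1)/183 = 11881 - 1*10/61 = 11881 - 10/61 = 724731/61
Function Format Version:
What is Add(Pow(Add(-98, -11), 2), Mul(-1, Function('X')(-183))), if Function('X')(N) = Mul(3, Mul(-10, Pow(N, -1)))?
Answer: Rational(724731, 61) ≈ 11881.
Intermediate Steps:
Function('X')(N) = Mul(-30, Pow(N, -1))
Add(Pow(Add(-98, -11), 2), Mul(-1, Function('X')(-183))) = Add(Pow(Add(-98, -11), 2), Mul(-1, Mul(-30, Pow(-183, -1)))) = Add(Pow(-109, 2), Mul(-1, Mul(-30, Rational(-1, 183)))) = Add(11881, Mul(-1, Rational(10, 61))) = Add(11881, Rational(-10, 61)) = Rational(724731, 61)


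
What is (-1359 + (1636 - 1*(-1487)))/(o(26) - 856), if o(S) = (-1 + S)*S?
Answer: -882/103 ≈ -8.5631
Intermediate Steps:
o(S) = S*(-1 + S)
(-1359 + (1636 - 1*(-1487)))/(o(26) - 856) = (-1359 + (1636 - 1*(-1487)))/(26*(-1 + 26) - 856) = (-1359 + (1636 + 1487))/(26*25 - 856) = (-1359 + 3123)/(650 - 856) = 1764/(-206) = 1764*(-1/206) = -882/103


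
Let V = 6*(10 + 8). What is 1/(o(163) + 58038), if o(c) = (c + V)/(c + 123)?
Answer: 286/16599139 ≈ 1.7230e-5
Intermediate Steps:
V = 108 (V = 6*18 = 108)
o(c) = (108 + c)/(123 + c) (o(c) = (c + 108)/(c + 123) = (108 + c)/(123 + c))
1/(o(163) + 58038) = 1/((108 + 163)/(123 + 163) + 58038) = 1/(271/286 + 58038) = 1/(16599139/286) = 286/16599139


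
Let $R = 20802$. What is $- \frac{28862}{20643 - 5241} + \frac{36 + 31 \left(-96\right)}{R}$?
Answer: $- \frac{53805767}{26699367} \approx -2.0152$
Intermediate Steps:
$- \frac{28862}{20643 - 5241} + \frac{36 + 31 \left(-96\right)}{R} = - \frac{28862}{20643 - 5241} + \frac{36 + 31 \left(-96\right)}{20802} = - \frac{28862}{20643 - 5241} + \left(36 - 2976\right) \frac{1}{20802} = - \frac{28862}{15402} - \frac{490}{3467} = \left(-28862\right) \frac{1}{15402} - \frac{490}{3467} = - \frac{14431}{7701} - \frac{490}{3467} = - \frac{53805767}{26699367}$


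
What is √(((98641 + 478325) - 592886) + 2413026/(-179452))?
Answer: I*√2617883191742/12818 ≈ 126.23*I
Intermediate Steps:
√(((98641 + 478325) - 592886) + 2413026/(-179452)) = √((576966 - 592886) + 2413026*(-1/179452)) = √(-15920 - 172359/12818) = √(-204234919/12818) = I*√2617883191742/12818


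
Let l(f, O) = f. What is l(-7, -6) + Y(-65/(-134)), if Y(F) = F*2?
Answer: -404/67 ≈ -6.0299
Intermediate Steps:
Y(F) = 2*F
l(-7, -6) + Y(-65/(-134)) = -7 + 2*(-65/(-134)) = -7 + 2*(-65*(-1/134)) = -7 + 2*(65/134) = -7 + 65/67 = -404/67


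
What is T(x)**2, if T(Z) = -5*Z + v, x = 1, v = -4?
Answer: 81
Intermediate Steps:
T(Z) = -4 - 5*Z (T(Z) = -5*Z - 4 = -4 - 5*Z)
T(x)**2 = (-4 - 5*1)**2 = (-4 - 5)**2 = (-9)**2 = 81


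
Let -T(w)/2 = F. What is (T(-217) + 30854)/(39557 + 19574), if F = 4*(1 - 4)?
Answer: 30878/59131 ≈ 0.52220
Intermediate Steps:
F = -12 (F = 4*(-3) = -12)
T(w) = 24 (T(w) = -2*(-12) = 24)
(T(-217) + 30854)/(39557 + 19574) = (24 + 30854)/(39557 + 19574) = 30878/59131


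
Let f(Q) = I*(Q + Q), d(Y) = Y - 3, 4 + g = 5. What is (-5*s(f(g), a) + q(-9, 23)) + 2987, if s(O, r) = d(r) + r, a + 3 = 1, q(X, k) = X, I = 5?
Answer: 3013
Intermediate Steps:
g = 1 (g = -4 + 5 = 1)
d(Y) = -3 + Y
a = -2 (a = -3 + 1 = -2)
f(Q) = 10*Q (f(Q) = 5*(Q + Q) = 5*(2*Q) = 10*Q)
s(O, r) = -3 + 2*r (s(O, r) = (-3 + r) + r = -3 + 2*r)
(-5*s(f(g), a) + q(-9, 23)) + 2987 = (-5*(-3 + 2*(-2)) - 9) + 2987 = (-5*(-3 - 4) - 9) + 2987 = (-5*(-7) - 9) + 2987 = (35 - 9) + 2987 = 26 + 2987 = 3013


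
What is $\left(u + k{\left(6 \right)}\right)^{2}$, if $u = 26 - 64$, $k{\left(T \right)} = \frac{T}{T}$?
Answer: $1369$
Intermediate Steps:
$k{\left(T \right)} = 1$
$u = -38$ ($u = 26 - 64 = -38$)
$\left(u + k{\left(6 \right)}\right)^{2} = \left(-38 + 1\right)^{2} = \left(-37\right)^{2} = 1369$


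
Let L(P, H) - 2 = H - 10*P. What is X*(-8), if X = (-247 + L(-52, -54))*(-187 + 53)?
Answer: 236912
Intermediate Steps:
L(P, H) = 2 + H - 10*P (L(P, H) = 2 + (H - 10*P) = 2 + H - 10*P)
X = -29614 (X = (-247 + (2 - 54 - 10*(-52)))*(-187 + 53) = (-247 + (2 - 54 + 520))*(-134) = (-247 + 468)*(-134) = 221*(-134) = -29614)
X*(-8) = -29614*(-8) = 236912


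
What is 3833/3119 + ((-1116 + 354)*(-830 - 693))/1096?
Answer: 1811940781/1709212 ≈ 1060.1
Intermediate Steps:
3833/3119 + ((-1116 + 354)*(-830 - 693))/1096 = 3833*(1/3119) - 762*(-1523)*(1/1096) = 3833/3119 + 1160526*(1/1096) = 3833/3119 + 580263/548 = 1811940781/1709212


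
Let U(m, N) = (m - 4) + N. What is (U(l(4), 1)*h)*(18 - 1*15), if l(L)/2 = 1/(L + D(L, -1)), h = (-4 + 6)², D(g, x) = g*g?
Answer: -174/5 ≈ -34.800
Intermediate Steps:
D(g, x) = g²
h = 4 (h = 2² = 4)
l(L) = 2/(L + L²)
U(m, N) = -4 + N + m (U(m, N) = (-4 + m) + N = -4 + N + m)
(U(l(4), 1)*h)*(18 - 1*15) = ((-4 + 1 + 2/(4*(1 + 4)))*4)*(18 - 1*15) = ((-4 + 1 + 2*(¼)/5)*4)*(18 - 15) = ((-4 + 1 + 2*(¼)*(⅕))*4)*3 = ((-4 + 1 + ⅒)*4)*3 = -29/10*4*3 = -58/5*3 = -174/5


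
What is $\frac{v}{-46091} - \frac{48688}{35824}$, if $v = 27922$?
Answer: $- \frac{202772271}{103197749} \approx -1.9649$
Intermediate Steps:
$\frac{v}{-46091} - \frac{48688}{35824} = \frac{27922}{-46091} - \frac{48688}{35824} = 27922 \left(- \frac{1}{46091}\right) - \frac{3043}{2239} = - \frac{27922}{46091} - \frac{3043}{2239} = - \frac{202772271}{103197749}$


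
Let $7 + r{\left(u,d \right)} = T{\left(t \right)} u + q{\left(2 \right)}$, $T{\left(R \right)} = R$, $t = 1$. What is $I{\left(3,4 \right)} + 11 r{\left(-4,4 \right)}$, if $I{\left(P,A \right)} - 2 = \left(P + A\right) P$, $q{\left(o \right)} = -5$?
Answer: $-153$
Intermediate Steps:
$r{\left(u,d \right)} = -12 + u$ ($r{\left(u,d \right)} = -7 + \left(1 u - 5\right) = -7 + \left(u - 5\right) = -7 + \left(-5 + u\right) = -12 + u$)
$I{\left(P,A \right)} = 2 + P \left(A + P\right)$ ($I{\left(P,A \right)} = 2 + \left(P + A\right) P = 2 + \left(A + P\right) P = 2 + P \left(A + P\right)$)
$I{\left(3,4 \right)} + 11 r{\left(-4,4 \right)} = \left(2 + 3^{2} + 4 \cdot 3\right) + 11 \left(-12 - 4\right) = \left(2 + 9 + 12\right) + 11 \left(-16\right) = 23 - 176 = -153$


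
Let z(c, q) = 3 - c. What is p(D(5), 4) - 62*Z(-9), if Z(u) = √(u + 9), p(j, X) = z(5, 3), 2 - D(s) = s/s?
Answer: -2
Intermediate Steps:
D(s) = 1 (D(s) = 2 - s/s = 2 - 1*1 = 2 - 1 = 1)
p(j, X) = -2 (p(j, X) = 3 - 1*5 = 3 - 5 = -2)
Z(u) = √(9 + u)
p(D(5), 4) - 62*Z(-9) = -2 - 62*√(9 - 9) = -2 - 62*√0 = -2 - 62*0 = -2 + 0 = -2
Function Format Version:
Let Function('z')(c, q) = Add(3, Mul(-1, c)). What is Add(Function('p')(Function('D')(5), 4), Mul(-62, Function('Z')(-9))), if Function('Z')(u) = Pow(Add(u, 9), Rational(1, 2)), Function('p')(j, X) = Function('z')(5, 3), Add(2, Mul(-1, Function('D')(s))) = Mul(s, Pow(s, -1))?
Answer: -2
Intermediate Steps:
Function('D')(s) = 1 (Function('D')(s) = Add(2, Mul(-1, Mul(s, Pow(s, -1)))) = Add(2, Mul(-1, 1)) = Add(2, -1) = 1)
Function('p')(j, X) = -2 (Function('p')(j, X) = Add(3, Mul(-1, 5)) = Add(3, -5) = -2)
Function('Z')(u) = Pow(Add(9, u), Rational(1, 2))
Add(Function('p')(Function('D')(5), 4), Mul(-62, Function('Z')(-9))) = Add(-2, Mul(-62, Pow(Add(9, -9), Rational(1, 2)))) = Add(-2, Mul(-62, Pow(0, Rational(1, 2)))) = Add(-2, Mul(-62, 0)) = Add(-2, 0) = -2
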